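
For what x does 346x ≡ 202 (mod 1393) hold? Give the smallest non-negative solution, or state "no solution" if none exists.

First find gcd(346, 1393):
1393 = 4*346 + 9
346 = 38*9 + 4
9 = 2*4 + 1
4 = 4*1 + 0
gcd = 1, so a unique solution mod 1393 exists.
Back-substitute for the Bézout coefficients:
1 = 9 − 2·4
1 = −2·346 + 77·9
1 = 77·1393 − 310·346
So 346·(-310) ≡ 1 (mod 1393), giving 346⁻¹ ≡ 1083.
x ≡ 346⁻¹·202 ≡ 1083·202 ≡ 65 (mod 1393).

65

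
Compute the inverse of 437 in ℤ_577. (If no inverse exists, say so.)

136

gcd(577, 437) by repeated division:
577 = 1·437 + 140
437 = 3·140 + 17
140 = 8·17 + 4
17 = 4·4 + 1
4 = 4·1 + 0
Since gcd(437, 577) = 1, back-substitute to write 1 as a combination:
1 = 17 − 4·4
1 = −4·140 + 33·17
1 = 33·437 − 103·140
1 = −103·577 + 136·437
So 437·136 ≡ 1 (mod 577).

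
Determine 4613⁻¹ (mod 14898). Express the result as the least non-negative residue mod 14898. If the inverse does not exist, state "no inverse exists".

Apply the Euclidean algorithm to 14898 and 4613:
14898 = 3*4613 + 1059
4613 = 4*1059 + 377
1059 = 2*377 + 305
377 = 1*305 + 72
305 = 4*72 + 17
72 = 4*17 + 4
17 = 4*4 + 1
4 = 4*1 + 0
Since gcd(4613, 14898) = 1, back-substitute to write 1 as a combination:
1 = 17 − 4·4
1 = −4·72 + 17·17
1 = 17·305 − 72·72
1 = −72·377 + 89·305
1 = 89·1059 − 250·377
1 = −250·4613 + 1089·1059
1 = 1089·14898 − 3517·4613
Hence 4613⁻¹ ≡ -3517 ≡ 11381 (mod 14898).

11381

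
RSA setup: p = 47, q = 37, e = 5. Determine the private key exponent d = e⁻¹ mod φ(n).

φ(n) = (p−1)(q−1) = 46·36 = 1656.
Need d with 5·d ≡ 1 (mod 1656). Apply the extended Euclidean algorithm:
1656 = 331×5 + 1
5 = 5×1 + 0
Back-substitute:
1 = 1656 − 331·5
So 5·(-331) ≡ 1 (mod 1656), hence d ≡ -331 ≡ 1325 (mod 1656).

1325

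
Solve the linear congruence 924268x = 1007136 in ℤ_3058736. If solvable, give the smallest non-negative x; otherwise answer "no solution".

336156

First find gcd(924268, 3058736):
3058736 = 3×924268 + 285932
924268 = 3×285932 + 66472
285932 = 4×66472 + 20044
66472 = 3×20044 + 6340
20044 = 3×6340 + 1024
6340 = 6×1024 + 196
1024 = 5×196 + 44
196 = 4×44 + 20
44 = 2×20 + 4
20 = 5×4 + 0
gcd = 4 and 4 | 1007136, so solutions exist. Divide through by 4: 231067x ≡ 251784 (mod 764684).
Now find 231067⁻¹ mod 764684:
764684 = 3·231067 + 71483
231067 = 3·71483 + 16618
71483 = 4·16618 + 5011
16618 = 3·5011 + 1585
5011 = 3·1585 + 256
1585 = 6·256 + 49
256 = 5·49 + 11
49 = 4·11 + 5
11 = 2·5 + 1
5 = 5·1 + 0
Back-substitute:
1 = 11 − 2·5
1 = −2·49 + 9·11
1 = 9·256 − 47·49
1 = −47·1585 + 291·256
1 = 291·5011 − 920·1585
1 = −920·16618 + 3051·5011
1 = 3051·71483 − 13124·16618
1 = −13124·231067 + 42423·71483
1 = 42423·764684 − 140393·231067
So 231067·(-140393) ≡ 1 (mod 764684), i.e. 231067⁻¹ ≡ 624291.
Then x ≡ 624291·251784 ≡ 336156 (mod 764684); the smallest non-negative solution is x = 336156.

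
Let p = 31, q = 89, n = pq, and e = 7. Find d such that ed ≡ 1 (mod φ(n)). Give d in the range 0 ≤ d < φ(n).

φ(n) = (p−1)(q−1) = 30·88 = 2640.
Need d with 7·d ≡ 1 (mod 2640). Apply the extended Euclidean algorithm:
2640 = 377·7 + 1
7 = 7·1 + 0
Back-substitute:
1 = 2640 − 377·7
So 7·(-377) ≡ 1 (mod 2640), hence d ≡ -377 ≡ 2263 (mod 2640).

2263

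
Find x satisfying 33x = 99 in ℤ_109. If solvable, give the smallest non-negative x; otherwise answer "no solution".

3

First find gcd(33, 109):
109 = 3×33 + 10
33 = 3×10 + 3
10 = 3×3 + 1
3 = 3×1 + 0
gcd = 1, so a unique solution mod 109 exists.
Back-substitute for the Bézout coefficients:
1 = 10 − 3·3
1 = −3·33 + 10·10
1 = 10·109 − 33·33
So 33·(-33) ≡ 1 (mod 109), giving 33⁻¹ ≡ 76.
x ≡ 33⁻¹·99 ≡ 76·99 ≡ 3 (mod 109).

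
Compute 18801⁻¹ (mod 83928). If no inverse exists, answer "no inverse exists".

no inverse exists

Euclidean algorithm on 83928, 18801:
83928 = 4·18801 + 8724
18801 = 2·8724 + 1353
8724 = 6·1353 + 606
1353 = 2·606 + 141
606 = 4·141 + 42
141 = 3·42 + 15
42 = 2·15 + 12
15 = 1·12 + 3
12 = 4·3 + 0
Since gcd = 3 > 1, 18801 is not a unit mod 83928.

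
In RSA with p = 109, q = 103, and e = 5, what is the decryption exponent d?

φ(n) = (p−1)(q−1) = 108·102 = 11016.
Need d with 5·d ≡ 1 (mod 11016). Apply the extended Euclidean algorithm:
11016 = 2203×5 + 1
5 = 5×1 + 0
Back-substitute:
1 = 11016 − 2203·5
So 5·(-2203) ≡ 1 (mod 11016), hence d ≡ -2203 ≡ 8813 (mod 11016).

8813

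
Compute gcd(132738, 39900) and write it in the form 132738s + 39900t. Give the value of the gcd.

Euclidean algorithm:
132738 = 3×39900 + 13038
39900 = 3×13038 + 786
13038 = 16×786 + 462
786 = 1×462 + 324
462 = 1×324 + 138
324 = 2×138 + 48
138 = 2×48 + 42
48 = 1×42 + 6
42 = 7×6 + 0
gcd(132738, 39900) = 6.
Working backward:
6 = 48 − 42
6 = −138 + 3·48
6 = 3·324 − 7·138
6 = −7·462 + 10·324
6 = 10·786 − 17·462
6 = −17·13038 + 282·786
6 = 282·39900 − 863·13038
6 = −863·132738 + 2871·39900
So 6 = (-863)·132738 + (2871)·39900.

6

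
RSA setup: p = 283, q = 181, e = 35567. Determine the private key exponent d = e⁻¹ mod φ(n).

φ(n) = (p−1)(q−1) = 282·180 = 50760.
Need d with 35567·d ≡ 1 (mod 50760). Apply the extended Euclidean algorithm:
50760 = 1×35567 + 15193
35567 = 2×15193 + 5181
15193 = 2×5181 + 4831
5181 = 1×4831 + 350
4831 = 13×350 + 281
350 = 1×281 + 69
281 = 4×69 + 5
69 = 13×5 + 4
5 = 1×4 + 1
4 = 4×1 + 0
Back-substitute:
1 = 5 − 4
1 = −69 + 14·5
1 = 14·281 − 57·69
1 = −57·350 + 71·281
1 = 71·4831 − 980·350
1 = −980·5181 + 1051·4831
1 = 1051·15193 − 3082·5181
1 = −3082·35567 + 7215·15193
1 = 7215·50760 − 10297·35567
So 35567·(-10297) ≡ 1 (mod 50760), hence d ≡ -10297 ≡ 40463 (mod 50760).

40463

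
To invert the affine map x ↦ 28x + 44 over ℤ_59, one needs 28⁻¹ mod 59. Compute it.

19

Apply the Euclidean algorithm to 59 and 28:
59 = 2×28 + 3
28 = 9×3 + 1
3 = 3×1 + 0
The gcd is 1. Working backward:
1 = 28 − 9·3
1 = −9·59 + 19·28
So 28·19 ≡ 1 (mod 59).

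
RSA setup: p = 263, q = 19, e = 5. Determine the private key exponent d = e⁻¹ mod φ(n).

φ(n) = (p−1)(q−1) = 262·18 = 4716.
Need d with 5·d ≡ 1 (mod 4716). Apply the extended Euclidean algorithm:
4716 = 943×5 + 1
5 = 5×1 + 0
Back-substitute:
1 = 4716 − 943·5
So 5·(-943) ≡ 1 (mod 4716), hence d ≡ -943 ≡ 3773 (mod 4716).

3773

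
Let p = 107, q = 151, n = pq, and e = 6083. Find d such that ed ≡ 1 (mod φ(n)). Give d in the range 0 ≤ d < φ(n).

φ(n) = (p−1)(q−1) = 106·150 = 15900.
Need d with 6083·d ≡ 1 (mod 15900). Apply the extended Euclidean algorithm:
15900 = 2×6083 + 3734
6083 = 1×3734 + 2349
3734 = 1×2349 + 1385
2349 = 1×1385 + 964
1385 = 1×964 + 421
964 = 2×421 + 122
421 = 3×122 + 55
122 = 2×55 + 12
55 = 4×12 + 7
12 = 1×7 + 5
7 = 1×5 + 2
5 = 2×2 + 1
2 = 2×1 + 0
Back-substitute:
1 = 5 − 2·2
1 = −2·7 + 3·5
1 = 3·12 − 5·7
1 = −5·55 + 23·12
1 = 23·122 − 51·55
1 = −51·421 + 176·122
1 = 176·964 − 403·421
1 = −403·1385 + 579·964
1 = 579·2349 − 982·1385
1 = −982·3734 + 1561·2349
1 = 1561·6083 − 2543·3734
1 = −2543·15900 + 6647·6083
So 6083·6647 ≡ 1 (mod 15900), hence d = 6647.

6647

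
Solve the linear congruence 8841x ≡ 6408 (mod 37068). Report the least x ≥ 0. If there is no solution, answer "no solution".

First find gcd(8841, 37068):
37068 = 4·8841 + 1704
8841 = 5·1704 + 321
1704 = 5·321 + 99
321 = 3·99 + 24
99 = 4·24 + 3
24 = 8·3 + 0
gcd = 3 and 3 | 6408, so solutions exist. Divide through by 3: 2947x ≡ 2136 (mod 12356).
Now find 2947⁻¹ mod 12356:
12356 = 4·2947 + 568
2947 = 5·568 + 107
568 = 5·107 + 33
107 = 3·33 + 8
33 = 4·8 + 1
8 = 8·1 + 0
Back-substitute:
1 = 33 − 4·8
1 = −4·107 + 13·33
1 = 13·568 − 69·107
1 = −69·2947 + 358·568
1 = 358·12356 − 1501·2947
So 2947·(-1501) ≡ 1 (mod 12356), i.e. 2947⁻¹ ≡ 10855.
Then x ≡ 10855·2136 ≡ 6424 (mod 12356); the smallest non-negative solution is x = 6424.

6424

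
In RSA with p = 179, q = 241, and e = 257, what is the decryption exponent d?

φ(n) = (p−1)(q−1) = 178·240 = 42720.
Need d with 257·d ≡ 1 (mod 42720). Apply the extended Euclidean algorithm:
42720 = 166*257 + 58
257 = 4*58 + 25
58 = 2*25 + 8
25 = 3*8 + 1
8 = 8*1 + 0
Back-substitute:
1 = 25 − 3·8
1 = −3·58 + 7·25
1 = 7·257 − 31·58
1 = −31·42720 + 5153·257
So 257·5153 ≡ 1 (mod 42720), hence d = 5153.

5153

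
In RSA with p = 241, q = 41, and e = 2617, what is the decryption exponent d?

2953

φ(n) = (p−1)(q−1) = 240·40 = 9600.
Need d with 2617·d ≡ 1 (mod 9600). Apply the extended Euclidean algorithm:
9600 = 3·2617 + 1749
2617 = 1·1749 + 868
1749 = 2·868 + 13
868 = 66·13 + 10
13 = 1·10 + 3
10 = 3·3 + 1
3 = 3·1 + 0
Back-substitute:
1 = 10 − 3·3
1 = −3·13 + 4·10
1 = 4·868 − 267·13
1 = −267·1749 + 538·868
1 = 538·2617 − 805·1749
1 = −805·9600 + 2953·2617
So 2617·2953 ≡ 1 (mod 9600), hence d = 2953.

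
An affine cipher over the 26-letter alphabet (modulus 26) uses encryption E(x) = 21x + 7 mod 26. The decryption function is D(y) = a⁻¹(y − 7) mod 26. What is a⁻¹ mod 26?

Apply the Euclidean algorithm to 26 and 21:
26 = 1×21 + 5
21 = 4×5 + 1
5 = 5×1 + 0
Since gcd(21, 26) = 1, back-substitute to write 1 as a combination:
1 = 21 − 4·5
1 = −4·26 + 5·21
So 21·5 ≡ 1 (mod 26).

5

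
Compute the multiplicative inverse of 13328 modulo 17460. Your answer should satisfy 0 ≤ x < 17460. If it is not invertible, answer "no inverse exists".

Euclidean algorithm on 17460, 13328:
17460 = 1*13328 + 4132
13328 = 3*4132 + 932
4132 = 4*932 + 404
932 = 2*404 + 124
404 = 3*124 + 32
124 = 3*32 + 28
32 = 1*28 + 4
28 = 7*4 + 0
gcd(13328, 17460) = 4 ≠ 1, so 13328 has no multiplicative inverse modulo 17460.

no inverse exists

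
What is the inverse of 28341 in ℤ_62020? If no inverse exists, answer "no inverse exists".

Extended Euclidean algorithm:
62020 = 2×28341 + 5338
28341 = 5×5338 + 1651
5338 = 3×1651 + 385
1651 = 4×385 + 111
385 = 3×111 + 52
111 = 2×52 + 7
52 = 7×7 + 3
7 = 2×3 + 1
3 = 3×1 + 0
The gcd is 1. Working backward:
1 = 7 − 2·3
1 = −2·52 + 15·7
1 = 15·111 − 32·52
1 = −32·385 + 111·111
1 = 111·1651 − 476·385
1 = −476·5338 + 1539·1651
1 = 1539·28341 − 8171·5338
1 = −8171·62020 + 17881·28341
So 28341·17881 ≡ 1 (mod 62020).

17881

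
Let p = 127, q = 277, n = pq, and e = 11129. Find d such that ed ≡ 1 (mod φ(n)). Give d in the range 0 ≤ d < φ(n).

14321

φ(n) = (p−1)(q−1) = 126·276 = 34776.
Need d with 11129·d ≡ 1 (mod 34776). Apply the extended Euclidean algorithm:
34776 = 3·11129 + 1389
11129 = 8·1389 + 17
1389 = 81·17 + 12
17 = 1·12 + 5
12 = 2·5 + 2
5 = 2·2 + 1
2 = 2·1 + 0
Back-substitute:
1 = 5 − 2·2
1 = −2·12 + 5·5
1 = 5·17 − 7·12
1 = −7·1389 + 572·17
1 = 572·11129 − 4583·1389
1 = −4583·34776 + 14321·11129
So 11129·14321 ≡ 1 (mod 34776), hence d = 14321.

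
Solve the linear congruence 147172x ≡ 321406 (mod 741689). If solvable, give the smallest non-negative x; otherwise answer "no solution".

532356

First find gcd(147172, 741689):
741689 = 5×147172 + 5829
147172 = 25×5829 + 1447
5829 = 4×1447 + 41
1447 = 35×41 + 12
41 = 3×12 + 5
12 = 2×5 + 2
5 = 2×2 + 1
2 = 2×1 + 0
gcd = 1, so a unique solution mod 741689 exists.
Back-substitute for the Bézout coefficients:
1 = 5 − 2·2
1 = −2·12 + 5·5
1 = 5·41 − 17·12
1 = −17·1447 + 600·41
1 = 600·5829 − 2417·1447
1 = −2417·147172 + 61025·5829
1 = 61025·741689 − 307542·147172
So 147172·(-307542) ≡ 1 (mod 741689), giving 147172⁻¹ ≡ 434147.
x ≡ 147172⁻¹·321406 ≡ 434147·321406 ≡ 532356 (mod 741689).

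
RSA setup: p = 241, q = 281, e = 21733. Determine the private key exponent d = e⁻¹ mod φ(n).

φ(n) = (p−1)(q−1) = 240·280 = 67200.
Need d with 21733·d ≡ 1 (mod 67200). Apply the extended Euclidean algorithm:
67200 = 3×21733 + 2001
21733 = 10×2001 + 1723
2001 = 1×1723 + 278
1723 = 6×278 + 55
278 = 5×55 + 3
55 = 18×3 + 1
3 = 3×1 + 0
Back-substitute:
1 = 55 − 18·3
1 = −18·278 + 91·55
1 = 91·1723 − 564·278
1 = −564·2001 + 655·1723
1 = 655·21733 − 7114·2001
1 = −7114·67200 + 21997·21733
So 21733·21997 ≡ 1 (mod 67200), hence d = 21997.

21997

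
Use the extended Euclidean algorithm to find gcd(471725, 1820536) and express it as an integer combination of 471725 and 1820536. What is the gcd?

1

Apply Euclid's algorithm to 1820536 and 471725:
1820536 = 3*471725 + 405361
471725 = 1*405361 + 66364
405361 = 6*66364 + 7177
66364 = 9*7177 + 1771
7177 = 4*1771 + 93
1771 = 19*93 + 4
93 = 23*4 + 1
4 = 4*1 + 0
gcd(471725, 1820536) = 1.
Working backward:
1 = 93 − 23·4
1 = −23·1771 + 438·93
1 = 438·7177 − 1775·1771
1 = −1775·66364 + 16413·7177
1 = 16413·405361 − 100253·66364
1 = −100253·471725 + 116666·405361
1 = 116666·1820536 − 450251·471725
So 1 = (116666)·1820536 + (-450251)·471725.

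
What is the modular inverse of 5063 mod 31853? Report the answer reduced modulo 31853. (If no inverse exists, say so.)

5442

Run Euclid on (31853, 5063):
31853 = 6×5063 + 1475
5063 = 3×1475 + 638
1475 = 2×638 + 199
638 = 3×199 + 41
199 = 4×41 + 35
41 = 1×35 + 6
35 = 5×6 + 5
6 = 1×5 + 1
5 = 5×1 + 0
The gcd is 1. Working backward:
1 = 6 − 5
1 = −35 + 6·6
1 = 6·41 − 7·35
1 = −7·199 + 34·41
1 = 34·638 − 109·199
1 = −109·1475 + 252·638
1 = 252·5063 − 865·1475
1 = −865·31853 + 5442·5063
So 5063·5442 ≡ 1 (mod 31853).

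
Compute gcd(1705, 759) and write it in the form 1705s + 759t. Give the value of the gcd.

Euclidean algorithm:
1705 = 2*759 + 187
759 = 4*187 + 11
187 = 17*11 + 0
gcd(1705, 759) = 11.
Working backward:
11 = 759 − 4·187
11 = −4·1705 + 9·759
So 11 = (-4)·1705 + (9)·759.

11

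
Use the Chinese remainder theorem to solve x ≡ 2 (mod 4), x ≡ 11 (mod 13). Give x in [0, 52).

Write x = 2 + 4·k. Then 4·k ≡ 11 − 2 ≡ 9 (mod 13).
Need 4⁻¹ mod 13. Extended Euclid on (13, 4):
13 = 3×4 + 1
4 = 4×1 + 0
Back-substitute:
1 = 13 − 3·4
4⁻¹ ≡ 10 (mod 13), so k ≡ 10·9 ≡ 12 (mod 13).
x = 2 + 4·12 = 50.

50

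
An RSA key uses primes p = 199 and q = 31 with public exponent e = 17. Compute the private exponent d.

φ(n) = (p−1)(q−1) = 198·30 = 5940.
Need d with 17·d ≡ 1 (mod 5940). Apply the extended Euclidean algorithm:
5940 = 349*17 + 7
17 = 2*7 + 3
7 = 2*3 + 1
3 = 3*1 + 0
Back-substitute:
1 = 7 − 2·3
1 = −2·17 + 5·7
1 = 5·5940 − 1747·17
So 17·(-1747) ≡ 1 (mod 5940), hence d ≡ -1747 ≡ 4193 (mod 5940).

4193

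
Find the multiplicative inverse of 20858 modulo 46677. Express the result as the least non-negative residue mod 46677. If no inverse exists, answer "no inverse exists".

Run Euclid on (46677, 20858):
46677 = 2·20858 + 4961
20858 = 4·4961 + 1014
4961 = 4·1014 + 905
1014 = 1·905 + 109
905 = 8·109 + 33
109 = 3·33 + 10
33 = 3·10 + 3
10 = 3·3 + 1
3 = 3·1 + 0
Since gcd(20858, 46677) = 1, back-substitute to write 1 as a combination:
1 = 10 − 3·3
1 = −3·33 + 10·10
1 = 10·109 − 33·33
1 = −33·905 + 274·109
1 = 274·1014 − 307·905
1 = −307·4961 + 1502·1014
1 = 1502·20858 − 6315·4961
1 = −6315·46677 + 14132·20858
So 20858·14132 ≡ 1 (mod 46677).

14132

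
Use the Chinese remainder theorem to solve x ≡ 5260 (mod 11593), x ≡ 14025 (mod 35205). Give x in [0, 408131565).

Write x = 5260 + 11593·k. Then 11593·k ≡ 14025 − 5260 ≡ 8765 (mod 35205).
Need 11593⁻¹ mod 35205. Extended Euclid on (35205, 11593):
35205 = 3*11593 + 426
11593 = 27*426 + 91
426 = 4*91 + 62
91 = 1*62 + 29
62 = 2*29 + 4
29 = 7*4 + 1
4 = 4*1 + 0
Back-substitute:
1 = 29 − 7·4
1 = −7·62 + 15·29
1 = 15·91 − 22·62
1 = −22·426 + 103·91
1 = 103·11593 − 2803·426
1 = −2803·35205 + 8512·11593
11593⁻¹ ≡ 8512 (mod 35205), so k ≡ 8512·8765 ≡ 8285 (mod 35205).
x = 5260 + 11593·8285 = 96053265.

96053265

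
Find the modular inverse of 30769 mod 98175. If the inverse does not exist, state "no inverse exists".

3229

Apply the Euclidean algorithm to 98175 and 30769:
98175 = 3·30769 + 5868
30769 = 5·5868 + 1429
5868 = 4·1429 + 152
1429 = 9·152 + 61
152 = 2·61 + 30
61 = 2·30 + 1
30 = 30·1 + 0
The gcd is 1. Working backward:
1 = 61 − 2·30
1 = −2·152 + 5·61
1 = 5·1429 − 47·152
1 = −47·5868 + 193·1429
1 = 193·30769 − 1012·5868
1 = −1012·98175 + 3229·30769
So 30769·3229 ≡ 1 (mod 98175).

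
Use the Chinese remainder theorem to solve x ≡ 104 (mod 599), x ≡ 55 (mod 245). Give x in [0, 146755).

Write x = 104 + 599·k. Then 599·k ≡ 55 − 104 ≡ 196 (mod 245).
Need 599⁻¹ mod 245. Extended Euclid on (245, 109):
245 = 2×109 + 27
109 = 4×27 + 1
27 = 27×1 + 0
Back-substitute:
1 = 109 − 4·27
1 = −4·245 + 9·109
599⁻¹ ≡ 9 (mod 245), so k ≡ 9·196 ≡ 49 (mod 245).
x = 104 + 599·49 = 29455.

29455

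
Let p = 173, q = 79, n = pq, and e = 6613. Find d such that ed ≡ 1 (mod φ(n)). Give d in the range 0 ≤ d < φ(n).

φ(n) = (p−1)(q−1) = 172·78 = 13416.
Need d with 6613·d ≡ 1 (mod 13416). Apply the extended Euclidean algorithm:
13416 = 2×6613 + 190
6613 = 34×190 + 153
190 = 1×153 + 37
153 = 4×37 + 5
37 = 7×5 + 2
5 = 2×2 + 1
2 = 2×1 + 0
Back-substitute:
1 = 5 − 2·2
1 = −2·37 + 15·5
1 = 15·153 − 62·37
1 = −62·190 + 77·153
1 = 77·6613 − 2680·190
1 = −2680·13416 + 5437·6613
So 6613·5437 ≡ 1 (mod 13416), hence d = 5437.

5437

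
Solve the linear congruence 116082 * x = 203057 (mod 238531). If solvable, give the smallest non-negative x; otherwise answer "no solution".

First find gcd(116082, 238531):
238531 = 2×116082 + 6367
116082 = 18×6367 + 1476
6367 = 4×1476 + 463
1476 = 3×463 + 87
463 = 5×87 + 28
87 = 3×28 + 3
28 = 9×3 + 1
3 = 3×1 + 0
gcd = 1, so a unique solution mod 238531 exists.
Back-substitute for the Bézout coefficients:
1 = 28 − 9·3
1 = −9·87 + 28·28
1 = 28·463 − 149·87
1 = −149·1476 + 475·463
1 = 475·6367 − 2049·1476
1 = −2049·116082 + 37357·6367
1 = 37357·238531 − 76763·116082
So 116082·(-76763) ≡ 1 (mod 238531), giving 116082⁻¹ ≡ 161768.
x ≡ 116082⁻¹·203057 ≡ 161768·203057 ≡ 20766 (mod 238531).

20766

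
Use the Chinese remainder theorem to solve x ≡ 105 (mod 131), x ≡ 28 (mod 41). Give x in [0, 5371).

2201

Write x = 105 + 131·k. Then 131·k ≡ 28 − 105 ≡ 5 (mod 41).
Need 131⁻¹ mod 41. Extended Euclid on (41, 8):
41 = 5×8 + 1
8 = 8×1 + 0
Back-substitute:
1 = 41 − 5·8
131⁻¹ ≡ 36 (mod 41), so k ≡ 36·5 ≡ 16 (mod 41).
x = 105 + 131·16 = 2201.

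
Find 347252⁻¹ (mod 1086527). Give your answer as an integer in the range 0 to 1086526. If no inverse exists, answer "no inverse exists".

486827

Extended Euclidean algorithm:
1086527 = 3×347252 + 44771
347252 = 7×44771 + 33855
44771 = 1×33855 + 10916
33855 = 3×10916 + 1107
10916 = 9×1107 + 953
1107 = 1×953 + 154
953 = 6×154 + 29
154 = 5×29 + 9
29 = 3×9 + 2
9 = 4×2 + 1
2 = 2×1 + 0
The gcd is 1. Working backward:
1 = 9 − 4·2
1 = −4·29 + 13·9
1 = 13·154 − 69·29
1 = −69·953 + 427·154
1 = 427·1107 − 496·953
1 = −496·10916 + 4891·1107
1 = 4891·33855 − 15169·10916
1 = −15169·44771 + 20060·33855
1 = 20060·347252 − 155589·44771
1 = −155589·1086527 + 486827·347252
So 347252·486827 ≡ 1 (mod 1086527).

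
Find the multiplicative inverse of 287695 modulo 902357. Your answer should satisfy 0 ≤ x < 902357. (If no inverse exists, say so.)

Run Euclid on (902357, 287695):
902357 = 3×287695 + 39272
287695 = 7×39272 + 12791
39272 = 3×12791 + 899
12791 = 14×899 + 205
899 = 4×205 + 79
205 = 2×79 + 47
79 = 1×47 + 32
47 = 1×32 + 15
32 = 2×15 + 2
15 = 7×2 + 1
2 = 2×1 + 0
Since gcd(287695, 902357) = 1, back-substitute to write 1 as a combination:
1 = 15 − 7·2
1 = −7·32 + 15·15
1 = 15·47 − 22·32
1 = −22·79 + 37·47
1 = 37·205 − 96·79
1 = −96·899 + 421·205
1 = 421·12791 − 5990·899
1 = −5990·39272 + 18391·12791
1 = 18391·287695 − 134727·39272
1 = −134727·902357 + 422572·287695
So 287695·422572 ≡ 1 (mod 902357).

422572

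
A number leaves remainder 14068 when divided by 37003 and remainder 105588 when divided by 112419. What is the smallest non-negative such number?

2441509011

Write x = 14068 + 37003·k. Then 37003·k ≡ 105588 − 14068 ≡ 91520 (mod 112419).
Need 37003⁻¹ mod 112419. Extended Euclid on (112419, 37003):
112419 = 3·37003 + 1410
37003 = 26·1410 + 343
1410 = 4·343 + 38
343 = 9·38 + 1
38 = 38·1 + 0
Back-substitute:
1 = 343 − 9·38
1 = −9·1410 + 37·343
1 = 37·37003 − 971·1410
1 = −971·112419 + 2950·37003
37003⁻¹ ≡ 2950 (mod 112419), so k ≡ 2950·91520 ≡ 65981 (mod 112419).
x = 14068 + 37003·65981 = 2441509011.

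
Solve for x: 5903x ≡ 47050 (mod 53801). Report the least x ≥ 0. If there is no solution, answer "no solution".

26831

First find gcd(5903, 53801):
53801 = 9·5903 + 674
5903 = 8·674 + 511
674 = 1·511 + 163
511 = 3·163 + 22
163 = 7·22 + 9
22 = 2·9 + 4
9 = 2·4 + 1
4 = 4·1 + 0
gcd = 1, so a unique solution mod 53801 exists.
Back-substitute for the Bézout coefficients:
1 = 9 − 2·4
1 = −2·22 + 5·9
1 = 5·163 − 37·22
1 = −37·511 + 116·163
1 = 116·674 − 153·511
1 = −153·5903 + 1340·674
1 = 1340·53801 − 12213·5903
So 5903·(-12213) ≡ 1 (mod 53801), giving 5903⁻¹ ≡ 41588.
x ≡ 5903⁻¹·47050 ≡ 41588·47050 ≡ 26831 (mod 53801).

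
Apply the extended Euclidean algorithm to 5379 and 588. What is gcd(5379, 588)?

Repeated division:
5379 = 9×588 + 87
588 = 6×87 + 66
87 = 1×66 + 21
66 = 3×21 + 3
21 = 7×3 + 0
gcd(5379, 588) = 3.
Express as a combination:
3 = 66 − 3·21
3 = −3·87 + 4·66
3 = 4·588 − 27·87
3 = −27·5379 + 247·588
So 3 = (-27)·5379 + (247)·588.

3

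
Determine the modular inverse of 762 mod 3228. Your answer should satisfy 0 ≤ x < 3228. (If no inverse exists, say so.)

no inverse exists

Euclidean algorithm on 3228, 762:
3228 = 4·762 + 180
762 = 4·180 + 42
180 = 4·42 + 12
42 = 3·12 + 6
12 = 2·6 + 0
gcd(762, 3228) = 6 ≠ 1, so 762 has no multiplicative inverse modulo 3228.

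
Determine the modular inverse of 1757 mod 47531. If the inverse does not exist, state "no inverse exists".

21182

Run Euclid on (47531, 1757):
47531 = 27×1757 + 92
1757 = 19×92 + 9
92 = 10×9 + 2
9 = 4×2 + 1
2 = 2×1 + 0
The gcd is 1. Working backward:
1 = 9 − 4·2
1 = −4·92 + 41·9
1 = 41·1757 − 783·92
1 = −783·47531 + 21182·1757
So 1757·21182 ≡ 1 (mod 47531).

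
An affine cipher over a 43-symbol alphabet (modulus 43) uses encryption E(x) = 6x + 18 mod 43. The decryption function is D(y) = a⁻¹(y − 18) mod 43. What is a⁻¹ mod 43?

36

gcd(43, 6) by repeated division:
43 = 7×6 + 1
6 = 6×1 + 0
gcd = 1, so the inverse exists. Back-substitute:
1 = 43 − 7·6
Thus 6·(-7) ≡ 1 (mod 43); reducing, -7 mod 43 = 36.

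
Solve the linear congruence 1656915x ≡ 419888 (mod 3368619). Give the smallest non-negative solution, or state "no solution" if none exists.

no solution

gcd(1656915, 3368619):
3368619 = 2·1656915 + 54789
1656915 = 30·54789 + 13245
54789 = 4·13245 + 1809
13245 = 7·1809 + 582
1809 = 3·582 + 63
582 = 9·63 + 15
63 = 4·15 + 3
15 = 5·3 + 0
gcd = 3, but 3 ∤ 419888, so the congruence has no solution.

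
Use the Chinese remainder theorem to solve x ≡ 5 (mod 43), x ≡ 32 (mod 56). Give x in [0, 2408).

1768

Write x = 5 + 43·k. Then 43·k ≡ 32 − 5 ≡ 27 (mod 56).
Need 43⁻¹ mod 56. Extended Euclid on (56, 43):
56 = 1*43 + 13
43 = 3*13 + 4
13 = 3*4 + 1
4 = 4*1 + 0
Back-substitute:
1 = 13 − 3·4
1 = −3·43 + 10·13
1 = 10·56 − 13·43
43⁻¹ ≡ 43 (mod 56), so k ≡ 43·27 ≡ 41 (mod 56).
x = 5 + 43·41 = 1768.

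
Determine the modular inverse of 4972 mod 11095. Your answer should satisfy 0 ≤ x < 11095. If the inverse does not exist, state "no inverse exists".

9678

gcd(11095, 4972) by repeated division:
11095 = 2·4972 + 1151
4972 = 4·1151 + 368
1151 = 3·368 + 47
368 = 7·47 + 39
47 = 1·39 + 8
39 = 4·8 + 7
8 = 1·7 + 1
7 = 7·1 + 0
Since gcd(4972, 11095) = 1, back-substitute to write 1 as a combination:
1 = 8 − 7
1 = −39 + 5·8
1 = 5·47 − 6·39
1 = −6·368 + 47·47
1 = 47·1151 − 147·368
1 = −147·4972 + 635·1151
1 = 635·11095 − 1417·4972
Thus 4972·(-1417) ≡ 1 (mod 11095); reducing, -1417 mod 11095 = 9678.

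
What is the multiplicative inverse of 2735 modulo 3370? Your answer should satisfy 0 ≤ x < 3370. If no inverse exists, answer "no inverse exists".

Compute gcd(2735, 3370):
3370 = 1×2735 + 635
2735 = 4×635 + 195
635 = 3×195 + 50
195 = 3×50 + 45
50 = 1×45 + 5
45 = 9×5 + 0
gcd(2735, 3370) = 5 ≠ 1, so 2735 has no multiplicative inverse modulo 3370.

no inverse exists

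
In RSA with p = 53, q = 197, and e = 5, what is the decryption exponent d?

φ(n) = (p−1)(q−1) = 52·196 = 10192.
Need d with 5·d ≡ 1 (mod 10192). Apply the extended Euclidean algorithm:
10192 = 2038*5 + 2
5 = 2*2 + 1
2 = 2*1 + 0
Back-substitute:
1 = 5 − 2·2
1 = −2·10192 + 4077·5
So 5·4077 ≡ 1 (mod 10192), hence d = 4077.

4077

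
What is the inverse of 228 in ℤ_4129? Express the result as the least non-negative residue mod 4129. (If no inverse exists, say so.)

gcd(4129, 228) by repeated division:
4129 = 18*228 + 25
228 = 9*25 + 3
25 = 8*3 + 1
3 = 3*1 + 0
gcd = 1, so the inverse exists. Back-substitute:
1 = 25 − 8·3
1 = −8·228 + 73·25
1 = 73·4129 − 1322·228
Hence 228⁻¹ ≡ -1322 ≡ 2807 (mod 4129).

2807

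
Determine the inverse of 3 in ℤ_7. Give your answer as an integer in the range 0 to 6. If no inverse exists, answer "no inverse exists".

gcd(7, 3) by repeated division:
7 = 2*3 + 1
3 = 3*1 + 0
gcd = 1, so the inverse exists. Back-substitute:
1 = 7 − 2·3
Thus 3·(-2) ≡ 1 (mod 7); reducing, -2 mod 7 = 5.

5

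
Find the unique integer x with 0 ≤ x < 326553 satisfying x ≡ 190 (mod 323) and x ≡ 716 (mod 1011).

Write x = 190 + 323·k. Then 323·k ≡ 716 − 190 ≡ 526 (mod 1011).
Need 323⁻¹ mod 1011. Extended Euclid on (1011, 323):
1011 = 3*323 + 42
323 = 7*42 + 29
42 = 1*29 + 13
29 = 2*13 + 3
13 = 4*3 + 1
3 = 3*1 + 0
Back-substitute:
1 = 13 − 4·3
1 = −4·29 + 9·13
1 = 9·42 − 13·29
1 = −13·323 + 100·42
1 = 100·1011 − 313·323
323⁻¹ ≡ 698 (mod 1011), so k ≡ 698·526 ≡ 155 (mod 1011).
x = 190 + 323·155 = 50255.

50255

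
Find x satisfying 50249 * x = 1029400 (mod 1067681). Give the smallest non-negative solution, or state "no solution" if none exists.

First find gcd(50249, 1067681):
1067681 = 21*50249 + 12452
50249 = 4*12452 + 441
12452 = 28*441 + 104
441 = 4*104 + 25
104 = 4*25 + 4
25 = 6*4 + 1
4 = 4*1 + 0
gcd = 1, so a unique solution mod 1067681 exists.
Back-substitute for the Bézout coefficients:
1 = 25 − 6·4
1 = −6·104 + 25·25
1 = 25·441 − 106·104
1 = −106·12452 + 2993·441
1 = 2993·50249 − 12078·12452
1 = −12078·1067681 + 256631·50249
So 50249·(256631) ≡ 1 (mod 1067681), giving 50249⁻¹ ≡ 256631.
x ≡ 50249⁻¹·1029400 ≡ 256631·1029400 ≡ 709251 (mod 1067681).

709251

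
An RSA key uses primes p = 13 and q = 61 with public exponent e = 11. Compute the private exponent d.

131

φ(n) = (p−1)(q−1) = 12·60 = 720.
Need d with 11·d ≡ 1 (mod 720). Apply the extended Euclidean algorithm:
720 = 65×11 + 5
11 = 2×5 + 1
5 = 5×1 + 0
Back-substitute:
1 = 11 − 2·5
1 = −2·720 + 131·11
So 11·131 ≡ 1 (mod 720), hence d = 131.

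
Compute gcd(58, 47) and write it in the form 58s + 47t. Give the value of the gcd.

Euclidean algorithm:
58 = 1*47 + 11
47 = 4*11 + 3
11 = 3*3 + 2
3 = 1*2 + 1
2 = 2*1 + 0
gcd(58, 47) = 1.
Back-substituting:
1 = 3 − 2
1 = −11 + 4·3
1 = 4·47 − 17·11
1 = −17·58 + 21·47
So 1 = (-17)·58 + (21)·47.

1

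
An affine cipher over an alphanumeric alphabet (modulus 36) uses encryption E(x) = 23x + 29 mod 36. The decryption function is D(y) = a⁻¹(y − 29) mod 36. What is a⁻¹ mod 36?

gcd(36, 23) by repeated division:
36 = 1*23 + 13
23 = 1*13 + 10
13 = 1*10 + 3
10 = 3*3 + 1
3 = 3*1 + 0
Since gcd(23, 36) = 1, back-substitute to write 1 as a combination:
1 = 10 − 3·3
1 = −3·13 + 4·10
1 = 4·23 − 7·13
1 = −7·36 + 11·23
So 23·11 ≡ 1 (mod 36).

11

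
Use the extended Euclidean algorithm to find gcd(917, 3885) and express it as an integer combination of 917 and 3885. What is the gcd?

Apply Euclid's algorithm to 3885 and 917:
3885 = 4·917 + 217
917 = 4·217 + 49
217 = 4·49 + 21
49 = 2·21 + 7
21 = 3·7 + 0
gcd(917, 3885) = 7.
Working backward:
7 = 49 − 2·21
7 = −2·217 + 9·49
7 = 9·917 − 38·217
7 = −38·3885 + 161·917
So 7 = (-38)·3885 + (161)·917.

7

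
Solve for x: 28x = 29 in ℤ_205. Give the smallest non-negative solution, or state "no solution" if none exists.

23

First find gcd(28, 205):
205 = 7·28 + 9
28 = 3·9 + 1
9 = 9·1 + 0
gcd = 1, so a unique solution mod 205 exists.
Back-substitute for the Bézout coefficients:
1 = 28 − 3·9
1 = −3·205 + 22·28
So 28·(22) ≡ 1 (mod 205), giving 28⁻¹ ≡ 22.
x ≡ 28⁻¹·29 ≡ 22·29 ≡ 23 (mod 205).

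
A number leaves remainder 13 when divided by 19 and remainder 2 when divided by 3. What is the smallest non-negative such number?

32

Write x = 13 + 19·k. Then 19·k ≡ 2 − 13 ≡ 1 (mod 3).
Need 19⁻¹ mod 3. Extended Euclid on (3, 1):
3 = 3*1 + 0
19⁻¹ ≡ 1 (mod 3), so k ≡ 1·1 ≡ 1 (mod 3).
x = 13 + 19·1 = 32.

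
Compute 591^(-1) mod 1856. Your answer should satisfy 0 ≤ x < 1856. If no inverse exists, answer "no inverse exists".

Run Euclid on (1856, 591):
1856 = 3*591 + 83
591 = 7*83 + 10
83 = 8*10 + 3
10 = 3*3 + 1
3 = 3*1 + 0
Since gcd(591, 1856) = 1, back-substitute to write 1 as a combination:
1 = 10 − 3·3
1 = −3·83 + 25·10
1 = 25·591 − 178·83
1 = −178·1856 + 559·591
So 591·559 ≡ 1 (mod 1856).

559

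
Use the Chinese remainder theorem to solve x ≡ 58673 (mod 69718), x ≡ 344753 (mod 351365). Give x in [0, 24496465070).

14397174263

Write x = 58673 + 69718·k. Then 69718·k ≡ 344753 − 58673 ≡ 286080 (mod 351365).
Need 69718⁻¹ mod 351365. Extended Euclid on (351365, 69718):
351365 = 5·69718 + 2775
69718 = 25·2775 + 343
2775 = 8·343 + 31
343 = 11·31 + 2
31 = 15·2 + 1
2 = 2·1 + 0
Back-substitute:
1 = 31 − 15·2
1 = −15·343 + 166·31
1 = 166·2775 − 1343·343
1 = −1343·69718 + 33741·2775
1 = 33741·351365 − 170048·69718
69718⁻¹ ≡ 181317 (mod 351365), so k ≡ 181317·286080 ≡ 206505 (mod 351365).
x = 58673 + 69718·206505 = 14397174263.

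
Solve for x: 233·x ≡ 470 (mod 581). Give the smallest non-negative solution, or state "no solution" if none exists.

396

First find gcd(233, 581):
581 = 2×233 + 115
233 = 2×115 + 3
115 = 38×3 + 1
3 = 3×1 + 0
gcd = 1, so a unique solution mod 581 exists.
Back-substitute for the Bézout coefficients:
1 = 115 − 38·3
1 = −38·233 + 77·115
1 = 77·581 − 192·233
So 233·(-192) ≡ 1 (mod 581), giving 233⁻¹ ≡ 389.
x ≡ 233⁻¹·470 ≡ 389·470 ≡ 396 (mod 581).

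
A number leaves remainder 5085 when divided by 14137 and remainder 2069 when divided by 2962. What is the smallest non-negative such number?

Write x = 5085 + 14137·k. Then 14137·k ≡ 2069 − 5085 ≡ 2908 (mod 2962).
Need 14137⁻¹ mod 2962. Extended Euclid on (2962, 2289):
2962 = 1*2289 + 673
2289 = 3*673 + 270
673 = 2*270 + 133
270 = 2*133 + 4
133 = 33*4 + 1
4 = 4*1 + 0
Back-substitute:
1 = 133 − 33·4
1 = −33·270 + 67·133
1 = 67·673 − 167·270
1 = −167·2289 + 568·673
1 = 568·2962 − 735·2289
14137⁻¹ ≡ 2227 (mod 2962), so k ≡ 2227·2908 ≡ 1184 (mod 2962).
x = 5085 + 14137·1184 = 16743293.

16743293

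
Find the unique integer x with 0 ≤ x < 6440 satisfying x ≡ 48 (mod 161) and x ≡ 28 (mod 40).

3268

Write x = 48 + 161·k. Then 161·k ≡ 28 − 48 ≡ 20 (mod 40).
Need 161⁻¹ mod 40. Extended Euclid on (40, 1):
40 = 40·1 + 0
161⁻¹ ≡ 1 (mod 40), so k ≡ 1·20 ≡ 20 (mod 40).
x = 48 + 161·20 = 3268.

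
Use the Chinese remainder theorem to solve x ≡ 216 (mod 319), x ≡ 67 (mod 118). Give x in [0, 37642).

3725

Write x = 216 + 319·k. Then 319·k ≡ 67 − 216 ≡ 87 (mod 118).
Need 319⁻¹ mod 118. Extended Euclid on (118, 83):
118 = 1*83 + 35
83 = 2*35 + 13
35 = 2*13 + 9
13 = 1*9 + 4
9 = 2*4 + 1
4 = 4*1 + 0
Back-substitute:
1 = 9 − 2·4
1 = −2·13 + 3·9
1 = 3·35 − 8·13
1 = −8·83 + 19·35
1 = 19·118 − 27·83
319⁻¹ ≡ 91 (mod 118), so k ≡ 91·87 ≡ 11 (mod 118).
x = 216 + 319·11 = 3725.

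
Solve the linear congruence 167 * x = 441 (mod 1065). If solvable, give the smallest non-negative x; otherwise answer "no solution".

First find gcd(167, 1065):
1065 = 6*167 + 63
167 = 2*63 + 41
63 = 1*41 + 22
41 = 1*22 + 19
22 = 1*19 + 3
19 = 6*3 + 1
3 = 3*1 + 0
gcd = 1, so a unique solution mod 1065 exists.
Back-substitute for the Bézout coefficients:
1 = 19 − 6·3
1 = −6·22 + 7·19
1 = 7·41 − 13·22
1 = −13·63 + 20·41
1 = 20·167 − 53·63
1 = −53·1065 + 338·167
So 167·(338) ≡ 1 (mod 1065), giving 167⁻¹ ≡ 338.
x ≡ 167⁻¹·441 ≡ 338·441 ≡ 1023 (mod 1065).

1023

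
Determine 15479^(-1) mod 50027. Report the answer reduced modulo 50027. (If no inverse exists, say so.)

Run Euclid on (50027, 15479):
50027 = 3×15479 + 3590
15479 = 4×3590 + 1119
3590 = 3×1119 + 233
1119 = 4×233 + 187
233 = 1×187 + 46
187 = 4×46 + 3
46 = 15×3 + 1
3 = 3×1 + 0
gcd = 1, so the inverse exists. Back-substitute:
1 = 46 − 15·3
1 = −15·187 + 61·46
1 = 61·233 − 76·187
1 = −76·1119 + 365·233
1 = 365·3590 − 1171·1119
1 = −1171·15479 + 5049·3590
1 = 5049·50027 − 16318·15479
Thus 15479·(-16318) ≡ 1 (mod 50027); reducing, -16318 mod 50027 = 33709.

33709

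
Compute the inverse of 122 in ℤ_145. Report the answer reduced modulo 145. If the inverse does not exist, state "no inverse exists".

63

gcd(145, 122) by repeated division:
145 = 1×122 + 23
122 = 5×23 + 7
23 = 3×7 + 2
7 = 3×2 + 1
2 = 2×1 + 0
Since gcd(122, 145) = 1, back-substitute to write 1 as a combination:
1 = 7 − 3·2
1 = −3·23 + 10·7
1 = 10·122 − 53·23
1 = −53·145 + 63·122
So 122·63 ≡ 1 (mod 145).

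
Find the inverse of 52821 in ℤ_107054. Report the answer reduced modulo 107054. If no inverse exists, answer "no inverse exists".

22821

Extended Euclidean algorithm:
107054 = 2·52821 + 1412
52821 = 37·1412 + 577
1412 = 2·577 + 258
577 = 2·258 + 61
258 = 4·61 + 14
61 = 4·14 + 5
14 = 2·5 + 4
5 = 1·4 + 1
4 = 4·1 + 0
gcd = 1, so the inverse exists. Back-substitute:
1 = 5 − 4
1 = −14 + 3·5
1 = 3·61 − 13·14
1 = −13·258 + 55·61
1 = 55·577 − 123·258
1 = −123·1412 + 301·577
1 = 301·52821 − 11260·1412
1 = −11260·107054 + 22821·52821
So 52821·22821 ≡ 1 (mod 107054).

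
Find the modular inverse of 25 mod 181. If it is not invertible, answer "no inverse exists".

Extended Euclidean algorithm:
181 = 7*25 + 6
25 = 4*6 + 1
6 = 6*1 + 0
Since gcd(25, 181) = 1, back-substitute to write 1 as a combination:
1 = 25 − 4·6
1 = −4·181 + 29·25
So 25·29 ≡ 1 (mod 181).

29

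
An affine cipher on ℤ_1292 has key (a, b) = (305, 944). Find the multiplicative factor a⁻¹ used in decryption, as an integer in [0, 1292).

305

Extended Euclidean algorithm:
1292 = 4·305 + 72
305 = 4·72 + 17
72 = 4·17 + 4
17 = 4·4 + 1
4 = 4·1 + 0
Since gcd(305, 1292) = 1, back-substitute to write 1 as a combination:
1 = 17 − 4·4
1 = −4·72 + 17·17
1 = 17·305 − 72·72
1 = −72·1292 + 305·305
So 305·305 ≡ 1 (mod 1292).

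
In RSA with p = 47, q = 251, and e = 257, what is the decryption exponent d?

φ(n) = (p−1)(q−1) = 46·250 = 11500.
Need d with 257·d ≡ 1 (mod 11500). Apply the extended Euclidean algorithm:
11500 = 44*257 + 192
257 = 1*192 + 65
192 = 2*65 + 62
65 = 1*62 + 3
62 = 20*3 + 2
3 = 1*2 + 1
2 = 2*1 + 0
Back-substitute:
1 = 3 − 2
1 = −62 + 21·3
1 = 21·65 − 22·62
1 = −22·192 + 65·65
1 = 65·257 − 87·192
1 = −87·11500 + 3893·257
So 257·3893 ≡ 1 (mod 11500), hence d = 3893.

3893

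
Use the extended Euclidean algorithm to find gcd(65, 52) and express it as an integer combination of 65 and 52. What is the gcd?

13

Euclidean algorithm:
65 = 1×52 + 13
52 = 4×13 + 0
gcd(65, 52) = 13.
Back-substituting:
13 = 65 − 52
So 13 = (1)·65 + (-1)·52.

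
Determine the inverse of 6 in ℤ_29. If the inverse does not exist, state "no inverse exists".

Apply the Euclidean algorithm to 29 and 6:
29 = 4*6 + 5
6 = 1*5 + 1
5 = 5*1 + 0
The gcd is 1. Working backward:
1 = 6 − 5
1 = −29 + 5·6
So 6·5 ≡ 1 (mod 29).

5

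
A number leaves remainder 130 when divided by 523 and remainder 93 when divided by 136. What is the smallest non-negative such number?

38309

Write x = 130 + 523·k. Then 523·k ≡ 93 − 130 ≡ 99 (mod 136).
Need 523⁻¹ mod 136. Extended Euclid on (136, 115):
136 = 1×115 + 21
115 = 5×21 + 10
21 = 2×10 + 1
10 = 10×1 + 0
Back-substitute:
1 = 21 − 2·10
1 = −2·115 + 11·21
1 = 11·136 − 13·115
523⁻¹ ≡ 123 (mod 136), so k ≡ 123·99 ≡ 73 (mod 136).
x = 130 + 523·73 = 38309.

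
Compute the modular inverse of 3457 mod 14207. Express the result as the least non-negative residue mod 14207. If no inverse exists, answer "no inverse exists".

gcd(14207, 3457) by repeated division:
14207 = 4*3457 + 379
3457 = 9*379 + 46
379 = 8*46 + 11
46 = 4*11 + 2
11 = 5*2 + 1
2 = 2*1 + 0
Since gcd(3457, 14207) = 1, back-substitute to write 1 as a combination:
1 = 11 − 5·2
1 = −5·46 + 21·11
1 = 21·379 − 173·46
1 = −173·3457 + 1578·379
1 = 1578·14207 − 6485·3457
Thus 3457·(-6485) ≡ 1 (mod 14207); reducing, -6485 mod 14207 = 7722.

7722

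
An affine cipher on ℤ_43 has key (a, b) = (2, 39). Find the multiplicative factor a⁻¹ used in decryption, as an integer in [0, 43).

22

gcd(43, 2) by repeated division:
43 = 21·2 + 1
2 = 2·1 + 0
Since gcd(2, 43) = 1, back-substitute to write 1 as a combination:
1 = 43 − 21·2
Hence 2⁻¹ ≡ -21 ≡ 22 (mod 43).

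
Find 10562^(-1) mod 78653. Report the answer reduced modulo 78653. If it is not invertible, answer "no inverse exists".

Run Euclid on (78653, 10562):
78653 = 7·10562 + 4719
10562 = 2·4719 + 1124
4719 = 4·1124 + 223
1124 = 5·223 + 9
223 = 24·9 + 7
9 = 1·7 + 2
7 = 3·2 + 1
2 = 2·1 + 0
Since gcd(10562, 78653) = 1, back-substitute to write 1 as a combination:
1 = 7 − 3·2
1 = −3·9 + 4·7
1 = 4·223 − 99·9
1 = −99·1124 + 499·223
1 = 499·4719 − 2095·1124
1 = −2095·10562 + 4689·4719
1 = 4689·78653 − 34918·10562
Hence 10562⁻¹ ≡ -34918 ≡ 43735 (mod 78653).

43735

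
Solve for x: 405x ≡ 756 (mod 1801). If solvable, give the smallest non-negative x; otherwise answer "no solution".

First find gcd(405, 1801):
1801 = 4*405 + 181
405 = 2*181 + 43
181 = 4*43 + 9
43 = 4*9 + 7
9 = 1*7 + 2
7 = 3*2 + 1
2 = 2*1 + 0
gcd = 1, so a unique solution mod 1801 exists.
Back-substitute for the Bézout coefficients:
1 = 7 − 3·2
1 = −3·9 + 4·7
1 = 4·43 − 19·9
1 = −19·181 + 80·43
1 = 80·405 − 179·181
1 = −179·1801 + 796·405
So 405·(796) ≡ 1 (mod 1801), giving 405⁻¹ ≡ 796.
x ≡ 405⁻¹·756 ≡ 796·756 ≡ 242 (mod 1801).

242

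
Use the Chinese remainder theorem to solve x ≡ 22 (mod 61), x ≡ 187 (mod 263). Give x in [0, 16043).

4658

Write x = 22 + 61·k. Then 61·k ≡ 187 − 22 ≡ 165 (mod 263).
Need 61⁻¹ mod 263. Extended Euclid on (263, 61):
263 = 4·61 + 19
61 = 3·19 + 4
19 = 4·4 + 3
4 = 1·3 + 1
3 = 3·1 + 0
Back-substitute:
1 = 4 − 3
1 = −19 + 5·4
1 = 5·61 − 16·19
1 = −16·263 + 69·61
61⁻¹ ≡ 69 (mod 263), so k ≡ 69·165 ≡ 76 (mod 263).
x = 22 + 61·76 = 4658.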